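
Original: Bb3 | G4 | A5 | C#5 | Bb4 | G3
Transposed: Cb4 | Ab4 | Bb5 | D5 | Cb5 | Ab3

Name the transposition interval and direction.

up a minor second

From Bb3 to Cb4 is 2 letter names — a second of some quality.
Bb3 to Cb4 is 1 semitone, which makes it a minor second; the second version is higher, so the direction is up.
Checking another pair — G3 → Ab3 — gives the same interval.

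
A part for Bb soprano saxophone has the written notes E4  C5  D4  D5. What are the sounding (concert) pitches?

D4 Bb4 C4 C5

The Bb soprano saxophone sounds a major second below written, so transpose each written note down a major second.
E4 to D4
C5 to Bb4
D4 to C4
D5 to C5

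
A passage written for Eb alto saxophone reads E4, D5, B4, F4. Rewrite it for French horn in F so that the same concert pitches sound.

First find concert pitch: the Eb alto saxophone sounds a major sixth below written, so E4 D5 B4 F4 sounds G3 F4 D4 Ab3.
Then write for French horn in F: it sounds a perfect fifth below written, so the part must be a perfect fifth above concert.
G3 → D4
F4 → C5
D4 → A4
Ab3 → Eb4

D4 C5 A4 Eb4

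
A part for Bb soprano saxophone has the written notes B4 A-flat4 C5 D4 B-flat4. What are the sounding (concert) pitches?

A4 Gb4 Bb4 C4 Ab4

The Bb soprano saxophone sounds a major second below written, so transpose each written note down a major second.
B4 to A4
Ab4 to Gb4
C5 to Bb4
D4 to C4
Bb4 to Ab4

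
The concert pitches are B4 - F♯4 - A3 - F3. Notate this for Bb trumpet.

C#5 G#4 B3 G3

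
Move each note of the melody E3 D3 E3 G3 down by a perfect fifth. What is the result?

E3: a fifth down reaches A, and 7 semitones makes it A2.
D3 down a perfect fifth is G2.
E3 down a perfect fifth is A2.
A perfect fifth down from G3 gives C3.

A2 G2 A2 C3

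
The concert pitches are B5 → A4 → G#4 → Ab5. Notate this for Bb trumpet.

C#6 B4 A#4 Bb5

Written C4 sounds as Bb3 on the Bb trumpet, so concert pitches are written a major second up.
B5 to C#6
A4 to B4
G#4 to A#4
Ab5 to Bb5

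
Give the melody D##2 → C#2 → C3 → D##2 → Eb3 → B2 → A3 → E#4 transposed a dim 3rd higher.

F#2 Eb2 Ebb3 F#2 Gbb3 Db3 Cb4 G4

D##2 -> F#2
C#2 -> Eb2
C3 -> Ebb3
D##2 -> F#2
Eb3 -> Gbb3
B2 -> Db3
A3 -> Cb4
E#4 -> G4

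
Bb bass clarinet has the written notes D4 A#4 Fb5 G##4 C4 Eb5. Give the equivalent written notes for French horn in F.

G3 D#4 Bbb4 C##4 F3 Ab4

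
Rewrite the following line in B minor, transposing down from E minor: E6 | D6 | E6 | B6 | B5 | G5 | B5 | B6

E minor to B minor down is a perfect fourth, so every note moves down by that interval.
E6 becomes B5
D6 becomes A5
E6 becomes B5
B6 becomes F#6
B5 becomes F#5
G5 becomes D5
B5 becomes F#5
B6 becomes F#6

B5 A5 B5 F#6 F#5 D5 F#5 F#6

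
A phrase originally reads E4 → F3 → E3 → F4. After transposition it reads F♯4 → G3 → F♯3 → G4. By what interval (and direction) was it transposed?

From E4 to F#4 is 2 letter names — a second of some quality.
E4 to F#4 is 2 semitones, which makes it a major second; the second version is higher, so the direction is up.
Checking another pair — F4 → G4 — gives the same interval.

up a major second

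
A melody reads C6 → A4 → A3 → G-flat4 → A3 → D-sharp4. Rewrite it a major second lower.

C6 down a major second is Bb5.
A4: a second down reaches G, and 2 semitones makes it G4.
A3 down a major second is G3.
Gb4: a second down reaches F, and 2 semitones makes it Fb4.
A major second down from A3 gives G3.
D#4: a second down reaches C, and 2 semitones makes it C#4.

Bb5 G4 G3 Fb4 G3 C#4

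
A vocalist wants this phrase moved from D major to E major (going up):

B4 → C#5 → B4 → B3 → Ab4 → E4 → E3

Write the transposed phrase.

C#5 D#5 C#5 C#4 Bb4 F#4 F#3

From D up to E is a major second; apply that to each pitch.
B4 gives C#5
C#5 gives D#5
B4 gives C#5
B3 gives C#4
Ab4 gives Bb4
E4 gives F#4
E3 gives F#3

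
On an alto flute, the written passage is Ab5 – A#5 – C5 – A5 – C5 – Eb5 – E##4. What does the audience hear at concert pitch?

Written C4 on the alto flute sounds as G3, a perfect fourth lower; apply that shift to every note.
Ab5 gives Eb5
A#5 gives E#5
C5 gives G4
A5 gives E5
C5 gives G4
Eb5 gives Bb4
E##4 gives B##3

Eb5 E#5 G4 E5 G4 Bb4 B##3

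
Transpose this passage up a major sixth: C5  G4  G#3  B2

A5 E5 E#4 G#3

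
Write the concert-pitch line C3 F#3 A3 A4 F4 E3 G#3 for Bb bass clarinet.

The Bb bass clarinet sounds a major ninth below written, so the written part must be a major ninth above concert — transpose each note up.
C3 to D4
F#3 to G#4
A3 to B4
A4 to B5
F4 to G5
E3 to F#4
G#3 to A#4

D4 G#4 B4 B5 G5 F#4 A#4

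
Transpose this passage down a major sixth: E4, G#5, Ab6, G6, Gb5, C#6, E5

G3 B4 Cb6 Bb5 Bbb4 E5 G4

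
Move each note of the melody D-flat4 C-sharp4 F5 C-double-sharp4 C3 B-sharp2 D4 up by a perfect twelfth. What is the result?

Db4 up a perfect twelfth is Ab5.
A perfect twelfth up from C#4 gives G#5.
F5: a twelfth up reaches C, and 19 semitones makes it C7.
C##4 up a perfect twelfth is G##5.
C3 up a perfect twelfth is G4.
B#2: a twelfth up reaches F, and 19 semitones makes it F##4.
D4: a twelfth up reaches A, and 19 semitones makes it A5.

Ab5 G#5 C7 G##5 G4 F##4 A5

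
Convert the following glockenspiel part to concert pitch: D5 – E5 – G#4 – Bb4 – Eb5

D7 E7 G#6 Bb6 Eb7

The glockenspiel sounds a perfect fifteenth above written, so transpose each written note up a perfect fifteenth.
D5 gives D7
E5 gives E7
G#4 gives G#6
Bb4 gives Bb6
Eb5 gives Eb7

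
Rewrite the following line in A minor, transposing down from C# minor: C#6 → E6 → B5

C# minor to A minor down is a major third, so every note moves down by that interval.
C#6 to A5
E6 to C6
B5 to G5

A5 C6 G5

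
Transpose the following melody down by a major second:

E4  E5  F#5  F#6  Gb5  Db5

A major second down from E4 gives D4.
E5 down a major second is D5.
F#5: a second down reaches E, and 2 semitones makes it E5.
F#6 down a major second is E6.
Gb5 down a major second is Fb5.
A major second down from Db5 gives Cb5.

D4 D5 E5 E6 Fb5 Cb5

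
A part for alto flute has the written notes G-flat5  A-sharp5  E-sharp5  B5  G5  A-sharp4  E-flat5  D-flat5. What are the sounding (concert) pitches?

Db5 E#5 B#4 F#5 D5 E#4 Bb4 Ab4

The alto flute sounds a perfect fourth below written, so transpose each written note down a perfect fourth.
Gb5 becomes Db5
A#5 becomes E#5
E#5 becomes B#4
B5 becomes F#5
G5 becomes D5
A#4 becomes E#4
Eb5 becomes Bb4
Db5 becomes Ab4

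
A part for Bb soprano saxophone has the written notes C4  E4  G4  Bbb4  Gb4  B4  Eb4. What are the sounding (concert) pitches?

Written C4 on the Bb soprano saxophone sounds as Bb3, a major second lower; apply that shift to every note.
C4 becomes Bb3
E4 becomes D4
G4 becomes F4
Bbb4 becomes Abb4
Gb4 becomes Fb4
B4 becomes A4
Eb4 becomes Db4

Bb3 D4 F4 Abb4 Fb4 A4 Db4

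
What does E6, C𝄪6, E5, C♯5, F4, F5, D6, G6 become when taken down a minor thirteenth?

G#4 E##4 G#3 E#3 A2 A3 F#4 B4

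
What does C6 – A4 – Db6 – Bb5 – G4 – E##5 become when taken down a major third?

Ab5 F4 Bbb5 Gb5 Eb4 C##5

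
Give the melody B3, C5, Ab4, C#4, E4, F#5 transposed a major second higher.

C#4 D5 Bb4 D#4 F#4 G#5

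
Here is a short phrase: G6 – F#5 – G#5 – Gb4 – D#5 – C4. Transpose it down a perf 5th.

C6 B4 C#5 Cb4 G#4 F3

G6: a fifth down reaches C, and 7 semitones makes it C6.
F#5 down a perfect fifth is B4.
G#5: a fifth down reaches C, and 7 semitones makes it C#5.
A perfect fifth down from Gb4 gives Cb4.
A perfect fifth down from D#5 gives G#4.
A perfect fifth down from C4 gives F3.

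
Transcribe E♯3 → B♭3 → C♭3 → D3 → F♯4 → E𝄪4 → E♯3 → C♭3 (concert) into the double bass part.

Written C4 sounds as C3 on the double bass, so concert pitches are written a perfect octave up.
E#3 to E#4
Bb3 to Bb4
Cb3 to Cb4
D3 to D4
F#4 to F#5
E##4 to E##5
E#3 to E#4
Cb3 to Cb4

E#4 Bb4 Cb4 D4 F#5 E##5 E#4 Cb4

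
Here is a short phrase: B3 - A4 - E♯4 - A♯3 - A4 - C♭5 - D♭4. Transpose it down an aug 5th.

Eb3 Db4 A3 D3 Db4 Fbb4 Gbb3

B3: a fifth down reaches E, and 8 semitones makes it Eb3.
A4 down an augmented fifth is Db4.
An augmented fifth down from E#4 gives A3.
A#3 down an augmented fifth is D3.
A4: a fifth down reaches D, and 8 semitones makes it Db4.
Cb5: a fifth down reaches F, and 8 semitones makes it Fbb4.
Db4 down an augmented fifth is Gbb3.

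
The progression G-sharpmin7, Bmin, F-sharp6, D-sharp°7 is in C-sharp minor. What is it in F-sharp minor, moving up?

C-sharp minor up to F-sharp minor is a perfect fourth; each chord root moves by that interval while the quality stays the same.
G-sharpmin7: root G-sharp up a perfect fourth → C#, giving C#min7.
Bmin: root B up a perfect fourth → E, giving Emin.
F-sharp6: root F-sharp up a perfect fourth → B, giving B6.
D-sharp°7: root D-sharp up a perfect fourth → G#, giving G#°7.

C#min7 Emin B6 G#°7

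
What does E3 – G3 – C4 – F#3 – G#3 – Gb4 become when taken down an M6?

A major sixth down from E3 gives G2.
A major sixth down from G3 gives Bb2.
A major sixth down from C4 gives Eb3.
F#3 down a major sixth is A2.
A major sixth down from G#3 gives B2.
A major sixth down from Gb4 gives Bbb3.

G2 Bb2 Eb3 A2 B2 Bbb3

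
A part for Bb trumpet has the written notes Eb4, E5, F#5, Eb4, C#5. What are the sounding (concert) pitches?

Db4 D5 E5 Db4 B4

The Bb trumpet sounds a major second below written, so transpose each written note down a major second.
Eb4 gives Db4
E5 gives D5
F#5 gives E5
Eb4 gives Db4
C#5 gives B4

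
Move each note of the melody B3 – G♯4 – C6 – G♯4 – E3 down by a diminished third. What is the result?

B3 → G##3
G#4 → E##4
C6 → A#5
G#4 → E##4
E3 → C##3

G##3 E##4 A#5 E##4 C##3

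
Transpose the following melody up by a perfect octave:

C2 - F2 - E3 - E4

C2 -> C3
F2 -> F3
E3 -> E4
E4 -> E5

C3 F3 E4 E5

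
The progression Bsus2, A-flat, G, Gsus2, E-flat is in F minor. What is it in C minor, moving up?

F minor up to C minor is a perfect fifth; each chord root moves by that interval while the quality stays the same.
Bsus2: root B up a perfect fifth → F#, giving F#sus2.
A-flat: root A-flat up a perfect fifth → Eb, giving Eb.
G: root G up a perfect fifth → D, giving D.
Gsus2: root G up a perfect fifth → D, giving Dsus2.
E-flat: root E-flat up a perfect fifth → Bb, giving Bb.

F#sus2 Eb D Dsus2 Bb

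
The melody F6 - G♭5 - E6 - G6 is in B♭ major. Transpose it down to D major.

A5 Bb4 G#5 B5

B♭ major to D major down is a minor sixth, so every note moves down by that interval.
F6 becomes A5
Gb5 becomes Bb4
E6 becomes G#5
G6 becomes B5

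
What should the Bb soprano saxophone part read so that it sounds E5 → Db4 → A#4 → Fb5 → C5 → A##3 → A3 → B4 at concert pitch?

The Bb soprano saxophone sounds a major second below written, so the written part must be a major second above concert — transpose each note up.
E5 gives F#5
Db4 gives Eb4
A#4 gives B#4
Fb5 gives Gb5
C5 gives D5
A##3 gives B##3
A3 gives B3
B4 gives C#5

F#5 Eb4 B#4 Gb5 D5 B##3 B3 C#5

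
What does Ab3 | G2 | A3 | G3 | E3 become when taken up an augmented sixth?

Ab3 -> F#4
G2 -> E#3
A3 -> F##4
G3 -> E#4
E3 -> C##4

F#4 E#3 F##4 E#4 C##4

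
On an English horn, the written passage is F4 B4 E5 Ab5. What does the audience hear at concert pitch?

Written C4 on the English horn sounds as F3, a perfect fifth lower; apply that shift to every note.
F4 to Bb3
B4 to E4
E5 to A4
Ab5 to Db5

Bb3 E4 A4 Db5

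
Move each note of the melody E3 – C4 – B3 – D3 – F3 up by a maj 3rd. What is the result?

A major third up from E3 gives G#3.
A major third up from C4 gives E4.
B3: a third up reaches D, and 4 semitones makes it D#4.
A major third up from D3 gives F#3.
A major third up from F3 gives A3.

G#3 E4 D#4 F#3 A3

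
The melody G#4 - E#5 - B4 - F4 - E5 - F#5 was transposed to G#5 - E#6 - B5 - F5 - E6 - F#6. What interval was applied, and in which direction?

From G#4 to G#5 is 8 letter names — an octave of some quality.
G#4 to G#5 is 12 semitones, which makes it a perfect octave; the second version is higher, so the direction is up.
Checking another pair — F#5 → F#6 — gives the same interval.

up a perfect octave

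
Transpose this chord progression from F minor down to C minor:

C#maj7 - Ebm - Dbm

F minor down to C minor is a perfect fourth; each chord root moves by that interval while the quality stays the same.
C#maj7: root C# down a perfect fourth → G#, giving G#maj7.
Ebm: root Eb down a perfect fourth → Bb, giving Bbm.
Dbm: root Db down a perfect fourth → Ab, giving Abm.

G#maj7 Bbm Abm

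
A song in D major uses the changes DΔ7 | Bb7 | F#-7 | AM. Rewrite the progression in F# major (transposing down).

F#Δ7 D7 A#-7 C#M

D major down to F# major is a minor sixth; each chord root moves by that interval while the quality stays the same.
DΔ7: root D down a minor sixth → F#, giving F#Δ7.
Bb7: root Bb down a minor sixth → D, giving D7.
F#-7: root F# down a minor sixth → A#, giving A#-7.
AM: root A down a minor sixth → C#, giving C#M.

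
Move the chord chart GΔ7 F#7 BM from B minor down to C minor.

AbΔ7 G7 CM

B minor down to C minor is a major seventh; each chord root moves by that interval while the quality stays the same.
GΔ7: root G down a major seventh → Ab, giving AbΔ7.
F#7: root F# down a major seventh → G, giving G7.
BM: root B down a major seventh → C, giving CM.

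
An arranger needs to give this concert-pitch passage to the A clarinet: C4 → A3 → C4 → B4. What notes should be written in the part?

Written C4 sounds as A3 on the A clarinet, so concert pitches are written a minor third up.
C4 to Eb4
A3 to C4
C4 to Eb4
B4 to D5

Eb4 C4 Eb4 D5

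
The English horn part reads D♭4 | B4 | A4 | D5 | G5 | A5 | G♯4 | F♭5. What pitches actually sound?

Written C4 on the English horn sounds as F3, a perfect fifth lower; apply that shift to every note.
Db4 becomes Gb3
B4 becomes E4
A4 becomes D4
D5 becomes G4
G5 becomes C5
A5 becomes D5
G#4 becomes C#4
Fb5 becomes Bbb4

Gb3 E4 D4 G4 C5 D5 C#4 Bbb4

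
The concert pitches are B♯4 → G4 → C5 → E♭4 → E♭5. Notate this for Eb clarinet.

G##4 E4 A4 C4 C5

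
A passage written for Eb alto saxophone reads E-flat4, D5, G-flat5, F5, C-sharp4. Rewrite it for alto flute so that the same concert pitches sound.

First find concert pitch: the Eb alto saxophone sounds a major sixth below written, so E-flat4 D5 G-flat5 F5 C-sharp4 sounds Gb3 F4 Bbb4 Ab4 E3.
Then write for alto flute: it sounds a perfect fourth below written, so the part must be a perfect fourth above concert.
Gb3 → Cb4
F4 → Bb4
Bbb4 → Ebb5
Ab4 → Db5
E3 → A3

Cb4 Bb4 Ebb5 Db5 A3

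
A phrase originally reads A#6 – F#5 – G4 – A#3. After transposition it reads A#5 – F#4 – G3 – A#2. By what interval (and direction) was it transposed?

Take the first pair: A#6 → A#5. A to A spans 8 letter names, so the interval is some kind of octave.
A#5 to A#6 is 12 semitones, which makes it a perfect octave; the second version is lower, so the direction is down.
Checking another pair — A#3 → A#2 — gives the same interval.

down a perfect octave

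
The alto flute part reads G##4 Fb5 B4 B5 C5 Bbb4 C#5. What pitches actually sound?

D##4 Cb5 F#4 F#5 G4 Fb4 G#4

The alto flute sounds a perfect fourth below written, so transpose each written note down a perfect fourth.
G##4 to D##4
Fb5 to Cb5
B4 to F#4
B5 to F#5
C5 to G4
Bbb4 to Fb4
C#5 to G#4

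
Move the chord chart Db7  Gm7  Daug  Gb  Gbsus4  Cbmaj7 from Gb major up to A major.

Gb major up to A major is an augmented second; each chord root moves by that interval while the quality stays the same.
Db7: root Db up an augmented second → E, giving E7.
Gm7: root G up an augmented second → A#, giving A#m7.
Daug: root D up an augmented second → E#, giving E#aug.
Gb: root Gb up an augmented second → A, giving A.
Gbsus4: root Gb up an augmented second → A, giving Asus4.
Cbmaj7: root Cb up an augmented second → D, giving Dmaj7.

E7 A#m7 E#aug A Asus4 Dmaj7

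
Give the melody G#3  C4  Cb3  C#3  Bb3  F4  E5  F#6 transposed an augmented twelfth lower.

G#3 → C2
C4 → Fb2
Cb3 → Fbb1
C#3 → F1
Bb3 → Ebb2
F4 → Bbb2
E5 → Ab3
F#6 → Bb4

C2 Fb2 Fbb1 F1 Ebb2 Bbb2 Ab3 Bb4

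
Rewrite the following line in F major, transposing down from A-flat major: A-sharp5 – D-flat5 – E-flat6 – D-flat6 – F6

F##5 Bb4 C6 Bb5 D6

From A-flat down to F is a minor third; apply that to each pitch.
A#5 to F##5
Db5 to Bb4
Eb6 to C6
Db6 to Bb5
F6 to D6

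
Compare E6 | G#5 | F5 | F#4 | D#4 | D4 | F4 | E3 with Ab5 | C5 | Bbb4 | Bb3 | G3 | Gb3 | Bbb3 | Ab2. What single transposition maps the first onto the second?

down an augmented fifth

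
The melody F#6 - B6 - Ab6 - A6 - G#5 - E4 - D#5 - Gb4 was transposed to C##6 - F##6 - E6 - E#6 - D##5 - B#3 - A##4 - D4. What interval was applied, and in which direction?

down a diminished fourth

From F#6 to C##6 is 4 letter names — a fourth of some quality.
C##6 to F#6 is 4 semitones, which makes it a diminished fourth; the second version is lower, so the direction is down.
Checking another pair — Gb4 → D4 — gives the same interval.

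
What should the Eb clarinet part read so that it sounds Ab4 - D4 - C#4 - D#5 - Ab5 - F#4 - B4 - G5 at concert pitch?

F4 B3 A#3 B#4 F5 D#4 G#4 E5

The Eb clarinet sounds a minor third above written, so the written part must be a minor third below concert — transpose each note down.
Ab4 gives F4
D4 gives B3
C#4 gives A#3
D#5 gives B#4
Ab5 gives F5
F#4 gives D#4
B4 gives G#4
G5 gives E5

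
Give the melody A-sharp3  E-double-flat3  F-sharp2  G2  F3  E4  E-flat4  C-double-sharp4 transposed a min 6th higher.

A#3 gives F#4
Ebb3 gives Cbb4
F#2 gives D3
G2 gives Eb3
F3 gives Db4
E4 gives C5
Eb4 gives Cb5
C##4 gives A#4

F#4 Cbb4 D3 Eb3 Db4 C5 Cb5 A#4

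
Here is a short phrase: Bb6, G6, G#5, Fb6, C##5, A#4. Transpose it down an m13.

D5 B4 B#3 Ab4 E##3 C##3

Bb6 gives D5
G6 gives B4
G#5 gives B#3
Fb6 gives Ab4
C##5 gives E##3
A#4 gives C##3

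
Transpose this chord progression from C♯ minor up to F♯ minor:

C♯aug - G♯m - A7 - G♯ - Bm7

F#aug C#m D7 C# Em7

C♯ minor up to F♯ minor is a perfect fourth; each chord root moves by that interval while the quality stays the same.
C♯aug: root C♯ up a perfect fourth → F#, giving F#aug.
G♯m: root G♯ up a perfect fourth → C#, giving C#m.
A7: root A up a perfect fourth → D, giving D7.
G♯: root G♯ up a perfect fourth → C#, giving C#.
Bm7: root B up a perfect fourth → E, giving Em7.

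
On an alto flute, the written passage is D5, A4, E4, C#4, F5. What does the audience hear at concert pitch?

The alto flute sounds a perfect fourth below written, so transpose each written note down a perfect fourth.
D5 -> A4
A4 -> E4
E4 -> B3
C#4 -> G#3
F5 -> C5

A4 E4 B3 G#3 C5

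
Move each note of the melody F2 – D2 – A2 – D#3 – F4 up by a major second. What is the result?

F2 up a major second is G2.
A major second up from D2 gives E2.
A2: a second up reaches B, and 2 semitones makes it B2.
D#3 up a major second is E#3.
F4 up a major second is G4.

G2 E2 B2 E#3 G4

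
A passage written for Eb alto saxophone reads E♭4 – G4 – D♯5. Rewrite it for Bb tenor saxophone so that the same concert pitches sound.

Ab4 C5 G#5

First find concert pitch: the Eb alto saxophone sounds a major sixth below written, so E♭4 G4 D♯5 sounds Gb3 Bb3 F#4.
Then write for Bb tenor saxophone: it sounds a major ninth below written, so the part must be a major ninth above concert.
Gb3 → Ab4
Bb3 → C5
F#4 → G#5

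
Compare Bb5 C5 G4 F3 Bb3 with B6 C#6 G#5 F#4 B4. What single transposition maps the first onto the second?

Take the first pair: Bb5 → B6. B to B spans 8 letter names, so the interval is some kind of octave.
Bb5 to B6 is 13 semitones, which makes it an augmented octave; the second version is higher, so the direction is up.
Checking another pair — Bb3 → B4 — gives the same interval.

up an augmented octave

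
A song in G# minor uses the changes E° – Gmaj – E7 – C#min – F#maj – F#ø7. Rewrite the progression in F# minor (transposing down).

G# minor down to F# minor is a major second; each chord root moves by that interval while the quality stays the same.
E°: root E down a major second → D, giving D°.
Gmaj: root G down a major second → F, giving Fmaj.
E7: root E down a major second → D, giving D7.
C#min: root C# down a major second → B, giving Bmin.
F#maj: root F# down a major second → E, giving Emaj.
F#ø7: root F# down a major second → E, giving Eø7.

D° Fmaj D7 Bmin Emaj Eø7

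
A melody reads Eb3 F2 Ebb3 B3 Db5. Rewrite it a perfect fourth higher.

Ab3 Bb2 Abb3 E4 Gb5

Eb3: a fourth up reaches A, and 5 semitones makes it Ab3.
F2: a fourth up reaches B, and 5 semitones makes it Bb2.
Ebb3 up a perfect fourth is Abb3.
B3: a fourth up reaches E, and 5 semitones makes it E4.
Db5 up a perfect fourth is Gb5.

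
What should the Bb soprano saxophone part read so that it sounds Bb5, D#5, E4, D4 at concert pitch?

C6 E#5 F#4 E4

The Bb soprano saxophone sounds a major second below written, so the written part must be a major second above concert — transpose each note up.
Bb5 gives C6
D#5 gives E#5
E4 gives F#4
D4 gives E4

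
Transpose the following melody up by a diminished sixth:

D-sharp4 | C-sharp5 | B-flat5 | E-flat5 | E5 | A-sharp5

D#4 -> Bb4
C#5 -> Ab5
Bb5 -> Gbb6
Eb5 -> Cbb6
E5 -> Cb6
A#5 -> F6

Bb4 Ab5 Gbb6 Cbb6 Cb6 F6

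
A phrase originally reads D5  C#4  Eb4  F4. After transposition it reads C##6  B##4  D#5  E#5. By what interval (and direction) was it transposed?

From D5 to C##6 is 7 letter names — a seventh of some quality.
D5 to C##6 is 12 semitones, which makes it an augmented seventh; the second version is higher, so the direction is up.
Checking another pair — F4 → E#5 — gives the same interval.

up an augmented seventh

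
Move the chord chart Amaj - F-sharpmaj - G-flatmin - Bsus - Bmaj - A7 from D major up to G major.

Dmaj Bmaj Cbmin Esus Emaj D7

D major up to G major is a perfect fourth; each chord root moves by that interval while the quality stays the same.
Amaj: root A up a perfect fourth → D, giving Dmaj.
F-sharpmaj: root F-sharp up a perfect fourth → B, giving Bmaj.
G-flatmin: root G-flat up a perfect fourth → Cb, giving Cbmin.
Bsus: root B up a perfect fourth → E, giving Esus.
Bmaj: root B up a perfect fourth → E, giving Emaj.
A7: root A up a perfect fourth → D, giving D7.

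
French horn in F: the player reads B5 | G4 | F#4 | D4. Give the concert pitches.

Written C4 on the French horn in F sounds as F3, a perfect fifth lower; apply that shift to every note.
B5 → E5
G4 → C4
F#4 → B3
D4 → G3

E5 C4 B3 G3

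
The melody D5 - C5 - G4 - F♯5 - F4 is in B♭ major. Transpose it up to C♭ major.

Eb5 Db5 Ab4 G5 Gb4

From B♭ up to C♭ is a minor second; apply that to each pitch.
D5 gives Eb5
C5 gives Db5
G4 gives Ab4
F#5 gives G5
F4 gives Gb4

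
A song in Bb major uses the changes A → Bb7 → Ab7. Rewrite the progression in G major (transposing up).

F# G7 F7

Bb major up to G major is a major sixth; each chord root moves by that interval while the quality stays the same.
A: root A up a major sixth → F#, giving F#.
Bb7: root Bb up a major sixth → G, giving G7.
Ab7: root Ab up a major sixth → F, giving F7.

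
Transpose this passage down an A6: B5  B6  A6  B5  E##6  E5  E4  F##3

Db5 Db6 Cb6 Db5 G#5 Gb4 Gb3 A2

B5 gives Db5
B6 gives Db6
A6 gives Cb6
B5 gives Db5
E##6 gives G#5
E5 gives Gb4
E4 gives Gb3
F##3 gives A2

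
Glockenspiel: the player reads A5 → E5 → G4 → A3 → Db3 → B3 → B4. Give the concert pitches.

Written C4 on the glockenspiel sounds as C6, a perfect fifteenth higher; apply that shift to every note.
A5 to A7
E5 to E7
G4 to G6
A3 to A5
Db3 to Db5
B3 to B5
B4 to B6

A7 E7 G6 A5 Db5 B5 B6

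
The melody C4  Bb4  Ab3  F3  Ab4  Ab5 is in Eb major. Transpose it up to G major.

Eb major to G major up is a major third, so every note moves up by that interval.
C4 → E4
Bb4 → D5
Ab3 → C4
F3 → A3
Ab4 → C5
Ab5 → C6

E4 D5 C4 A3 C5 C6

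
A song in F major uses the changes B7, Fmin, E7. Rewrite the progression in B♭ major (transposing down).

E7 Bbmin A7

F major down to B♭ major is a perfect fifth; each chord root moves by that interval while the quality stays the same.
B7: root B down a perfect fifth → E, giving E7.
Fmin: root F down a perfect fifth → Bb, giving Bbmin.
E7: root E down a perfect fifth → A, giving A7.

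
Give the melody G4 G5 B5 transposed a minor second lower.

F#4 F#5 A#5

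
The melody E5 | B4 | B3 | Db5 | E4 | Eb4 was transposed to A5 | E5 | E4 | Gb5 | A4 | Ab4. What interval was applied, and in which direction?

up a perfect fourth

From E5 to A5 is 4 letter names — a fourth of some quality.
E5 to A5 is 5 semitones, which makes it a perfect fourth; the second version is higher, so the direction is up.
Checking another pair — Eb4 → Ab4 — gives the same interval.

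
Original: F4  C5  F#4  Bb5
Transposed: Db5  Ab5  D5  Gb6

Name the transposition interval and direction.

From F4 to Db5 is 6 letter names — a sixth of some quality.
F4 to Db5 is 8 semitones, which makes it a minor sixth; the second version is higher, so the direction is up.
Checking another pair — Bb5 → Gb6 — gives the same interval.

up a minor sixth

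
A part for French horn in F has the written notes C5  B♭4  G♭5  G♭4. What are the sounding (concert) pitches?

F4 Eb4 Cb5 Cb4

Written C4 on the French horn in F sounds as F3, a perfect fifth lower; apply that shift to every note.
C5 to F4
Bb4 to Eb4
Gb5 to Cb5
Gb4 to Cb4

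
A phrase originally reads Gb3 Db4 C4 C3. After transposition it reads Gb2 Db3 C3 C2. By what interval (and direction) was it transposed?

down a perfect octave

From Gb3 to Gb2 is 8 letter names — an octave of some quality.
Gb2 to Gb3 is 12 semitones, which makes it a perfect octave; the second version is lower, so the direction is down.
Checking another pair — C3 → C2 — gives the same interval.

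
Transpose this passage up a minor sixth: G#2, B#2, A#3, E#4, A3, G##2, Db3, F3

G#2 to E3
B#2 to G#3
A#3 to F#4
E#4 to C#5
A3 to F4
G##2 to E#3
Db3 to Bbb3
F3 to Db4

E3 G#3 F#4 C#5 F4 E#3 Bbb3 Db4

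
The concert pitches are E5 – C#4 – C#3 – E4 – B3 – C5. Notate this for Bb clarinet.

F#5 D#4 D#3 F#4 C#4 D5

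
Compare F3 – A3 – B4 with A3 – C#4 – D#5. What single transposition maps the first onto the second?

up a major third

Take the first pair: F3 → A3. F to A spans 3 letter names, so the interval is some kind of third.
F3 to A3 is 4 semitones, which makes it a major third; the second version is higher, so the direction is up.
Checking another pair — B4 → D#5 — gives the same interval.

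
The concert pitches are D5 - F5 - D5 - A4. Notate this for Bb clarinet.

E5 G5 E5 B4

The Bb clarinet sounds a major second below written, so the written part must be a major second above concert — transpose each note up.
D5 gives E5
F5 gives G5
D5 gives E5
A4 gives B4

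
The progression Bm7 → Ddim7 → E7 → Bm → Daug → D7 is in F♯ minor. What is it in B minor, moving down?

Em7 Gdim7 A7 Em Gaug G7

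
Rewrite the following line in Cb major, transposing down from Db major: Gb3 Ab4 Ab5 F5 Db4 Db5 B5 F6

Fb3 Gb4 Gb5 Eb5 Cb4 Cb5 A5 Eb6

Db major to Cb major down is a major second, so every note moves down by that interval.
Gb3 becomes Fb3
Ab4 becomes Gb4
Ab5 becomes Gb5
F5 becomes Eb5
Db4 becomes Cb4
Db5 becomes Cb5
B5 becomes A5
F6 becomes Eb6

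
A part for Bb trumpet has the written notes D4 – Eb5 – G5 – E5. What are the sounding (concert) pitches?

C4 Db5 F5 D5

The Bb trumpet sounds a major second below written, so transpose each written note down a major second.
D4 gives C4
Eb5 gives Db5
G5 gives F5
E5 gives D5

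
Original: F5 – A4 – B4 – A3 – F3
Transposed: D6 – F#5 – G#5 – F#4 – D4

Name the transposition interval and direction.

up a major sixth

Take the first pair: F5 → D6. F to D spans 6 letter names, so the interval is some kind of sixth.
F5 to D6 is 9 semitones, which makes it a major sixth; the second version is higher, so the direction is up.
Checking another pair — F3 → D4 — gives the same interval.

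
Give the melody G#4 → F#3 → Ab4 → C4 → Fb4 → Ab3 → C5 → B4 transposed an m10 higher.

B5 A4 Cb6 Eb5 Abb5 Cb5 Eb6 D6

A minor tenth up from G#4 gives B5.
F#3: a tenth up reaches A, and 15 semitones makes it A4.
Ab4 up a minor tenth is Cb6.
C4: a tenth up reaches E, and 15 semitones makes it Eb5.
Fb4: a tenth up reaches A, and 15 semitones makes it Abb5.
A minor tenth up from Ab3 gives Cb5.
C5: a tenth up reaches E, and 15 semitones makes it Eb6.
B4 up a minor tenth is D6.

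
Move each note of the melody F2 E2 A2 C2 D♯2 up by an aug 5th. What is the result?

C#3 B#2 E#3 G#2 A##2

F2 becomes C#3
E2 becomes B#2
A2 becomes E#3
C2 becomes G#2
D#2 becomes A##2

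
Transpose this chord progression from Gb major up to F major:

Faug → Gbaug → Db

Gb major up to F major is a major seventh; each chord root moves by that interval while the quality stays the same.
Faug: root F up a major seventh → E, giving Eaug.
Gbaug: root Gb up a major seventh → F, giving Faug.
Db: root Db up a major seventh → C, giving C.

Eaug Faug C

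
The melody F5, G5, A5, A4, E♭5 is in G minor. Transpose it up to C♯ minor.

B5 C#6 D#6 D#5 A5

G minor to C♯ minor up is an augmented fourth, so every note moves up by that interval.
F5 -> B5
G5 -> C#6
A5 -> D#6
A4 -> D#5
Eb5 -> A5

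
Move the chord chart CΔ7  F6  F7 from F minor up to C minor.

F minor up to C minor is a perfect fifth; each chord root moves by that interval while the quality stays the same.
CΔ7: root C up a perfect fifth → G, giving GΔ7.
F6: root F up a perfect fifth → C, giving C6.
F7: root F up a perfect fifth → C, giving C7.

GΔ7 C6 C7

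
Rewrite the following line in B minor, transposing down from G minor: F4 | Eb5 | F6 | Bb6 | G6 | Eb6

A3 G4 A5 D6 B5 G5

G minor to B minor down is a minor sixth, so every note moves down by that interval.
F4 -> A3
Eb5 -> G4
F6 -> A5
Bb6 -> D6
G6 -> B5
Eb6 -> G5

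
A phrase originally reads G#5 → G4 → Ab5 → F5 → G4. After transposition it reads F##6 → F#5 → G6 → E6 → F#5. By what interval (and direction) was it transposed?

Take the first pair: G#5 → F##6. G to F spans 7 letter names, so the interval is some kind of seventh.
G#5 to F##6 is 11 semitones, which makes it a major seventh; the second version is higher, so the direction is up.
Checking another pair — G4 → F#5 — gives the same interval.

up a major seventh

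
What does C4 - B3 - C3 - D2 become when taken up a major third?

E4 D#4 E3 F#2

C4: a third up reaches E, and 4 semitones makes it E4.
A major third up from B3 gives D#4.
C3: a third up reaches E, and 4 semitones makes it E3.
D2: a third up reaches F, and 4 semitones makes it F#2.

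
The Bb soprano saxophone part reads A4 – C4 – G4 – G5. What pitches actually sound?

G4 Bb3 F4 F5

Written C4 on the Bb soprano saxophone sounds as Bb3, a major second lower; apply that shift to every note.
A4 becomes G4
C4 becomes Bb3
G4 becomes F4
G5 becomes F5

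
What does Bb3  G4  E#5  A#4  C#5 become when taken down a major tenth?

Bb3 down a major tenth is Gb2.
G4 down a major tenth is Eb3.
A major tenth down from E#5 gives C#4.
A major tenth down from A#4 gives F#3.
C#5: a tenth down reaches A, and 16 semitones makes it A3.

Gb2 Eb3 C#4 F#3 A3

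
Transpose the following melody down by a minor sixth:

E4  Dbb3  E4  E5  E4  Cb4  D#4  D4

E4 gives G#3
Dbb3 gives Fb2
E4 gives G#3
E5 gives G#4
E4 gives G#3
Cb4 gives Eb3
D#4 gives F##3
D4 gives F#3

G#3 Fb2 G#3 G#4 G#3 Eb3 F##3 F#3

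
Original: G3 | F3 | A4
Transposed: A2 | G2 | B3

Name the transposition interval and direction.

Take the first pair: G3 → A2. G to A spans 7 letter names, so the interval is some kind of seventh.
A2 to G3 is 10 semitones, which makes it a minor seventh; the second version is lower, so the direction is down.
Checking another pair — A4 → B3 — gives the same interval.

down a minor seventh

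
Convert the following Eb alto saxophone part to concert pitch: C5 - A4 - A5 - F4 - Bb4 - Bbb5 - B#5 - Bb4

Eb4 C4 C5 Ab3 Db4 Dbb5 D#5 Db4

Written C4 on the Eb alto saxophone sounds as Eb3, a major sixth lower; apply that shift to every note.
C5 becomes Eb4
A4 becomes C4
A5 becomes C5
F4 becomes Ab3
Bb4 becomes Db4
Bbb5 becomes Dbb5
B#5 becomes D#5
Bb4 becomes Db4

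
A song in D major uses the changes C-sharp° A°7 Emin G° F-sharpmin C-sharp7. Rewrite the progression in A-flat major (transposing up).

G° Eb°7 Bbmin Db° Cmin G7

D major up to A-flat major is a diminished fifth; each chord root moves by that interval while the quality stays the same.
C-sharp°: root C-sharp up a diminished fifth → G, giving G°.
A°7: root A up a diminished fifth → Eb, giving Eb°7.
Emin: root E up a diminished fifth → Bb, giving Bbmin.
G°: root G up a diminished fifth → Db, giving Db°.
F-sharpmin: root F-sharp up a diminished fifth → C, giving Cmin.
C-sharp7: root C-sharp up a diminished fifth → G, giving G7.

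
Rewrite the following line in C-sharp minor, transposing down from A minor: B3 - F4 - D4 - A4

D#3 A3 F#3 C#4

From A down to C-sharp is a minor sixth; apply that to each pitch.
B3 → D#3
F4 → A3
D4 → F#3
A4 → C#4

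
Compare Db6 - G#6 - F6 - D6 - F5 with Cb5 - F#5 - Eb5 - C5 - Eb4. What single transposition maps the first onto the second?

down a major ninth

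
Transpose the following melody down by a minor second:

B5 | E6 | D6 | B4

A#5 D#6 C#6 A#4

B5 -> A#5
E6 -> D#6
D6 -> C#6
B4 -> A#4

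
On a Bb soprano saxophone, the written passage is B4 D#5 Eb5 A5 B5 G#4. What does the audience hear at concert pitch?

A4 C#5 Db5 G5 A5 F#4

Written C4 on the Bb soprano saxophone sounds as Bb3, a major second lower; apply that shift to every note.
B4 gives A4
D#5 gives C#5
Eb5 gives Db5
A5 gives G5
B5 gives A5
G#4 gives F#4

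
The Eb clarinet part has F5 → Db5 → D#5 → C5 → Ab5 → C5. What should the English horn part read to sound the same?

Eb6 Cb6 C#6 Bb5 Gb6 Bb5

First find concert pitch: the Eb clarinet sounds a minor third above written, so F5 Db5 D#5 C5 Ab5 C5 sounds Ab5 Fb5 F#5 Eb5 Cb6 Eb5.
Then write for English horn: it sounds a perfect fifth below written, so the part must be a perfect fifth above concert.
Ab5 → Eb6
Fb5 → Cb6
F#5 → C#6
Eb5 → Bb5
Cb6 → Gb6
Eb5 → Bb5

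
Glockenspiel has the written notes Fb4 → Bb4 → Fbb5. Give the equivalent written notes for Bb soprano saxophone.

Gb6 C7 Gbb7

First find concert pitch: the glockenspiel sounds a perfect fifteenth above written, so Fb4 Bb4 Fbb5 sounds Fb6 Bb6 Fbb7.
Then write for Bb soprano saxophone: it sounds a major second below written, so the part must be a major second above concert.
Fb6 → Gb6
Bb6 → C7
Fbb7 → Gbb7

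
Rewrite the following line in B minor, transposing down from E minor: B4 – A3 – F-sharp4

F#4 E3 C#4

E minor to B minor down is a perfect fourth, so every note moves down by that interval.
B4 becomes F#4
A3 becomes E3
F#4 becomes C#4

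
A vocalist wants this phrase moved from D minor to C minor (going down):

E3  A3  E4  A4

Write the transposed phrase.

D3 G3 D4 G4

From D down to C is a major second; apply that to each pitch.
E3 becomes D3
A3 becomes G3
E4 becomes D4
A4 becomes G4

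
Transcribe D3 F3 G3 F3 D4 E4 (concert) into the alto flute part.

The alto flute sounds a perfect fourth below written, so the written part must be a perfect fourth above concert — transpose each note up.
D3 becomes G3
F3 becomes Bb3
G3 becomes C4
F3 becomes Bb3
D4 becomes G4
E4 becomes A4

G3 Bb3 C4 Bb3 G4 A4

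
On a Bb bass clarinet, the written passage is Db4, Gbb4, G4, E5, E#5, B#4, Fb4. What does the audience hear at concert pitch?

Cb3 Fbb3 F3 D4 D#4 A#3 Ebb3

The Bb bass clarinet sounds a major ninth below written, so transpose each written note down a major ninth.
Db4 to Cb3
Gbb4 to Fbb3
G4 to F3
E5 to D4
E#5 to D#4
B#4 to A#3
Fb4 to Ebb3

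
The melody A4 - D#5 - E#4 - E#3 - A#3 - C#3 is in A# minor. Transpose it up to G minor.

A# minor to G minor up is a diminished seventh, so every note moves up by that interval.
A4 becomes Gb5
D#5 becomes C6
E#4 becomes D5
E#3 becomes D4
A#3 becomes G4
C#3 becomes Bb3

Gb5 C6 D5 D4 G4 Bb3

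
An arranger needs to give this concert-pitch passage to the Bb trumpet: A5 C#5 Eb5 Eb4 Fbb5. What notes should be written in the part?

B5 D#5 F5 F4 Gbb5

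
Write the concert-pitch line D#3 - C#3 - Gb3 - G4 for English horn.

A#3 G#3 Db4 D5

Written C4 sounds as F3 on the English horn, so concert pitches are written a perfect fifth up.
D#3 to A#3
C#3 to G#3
Gb3 to Db4
G4 to D5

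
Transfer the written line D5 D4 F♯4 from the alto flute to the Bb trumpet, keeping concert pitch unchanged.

B4 B3 D#4

First find concert pitch: the alto flute sounds a perfect fourth below written, so D5 D4 F♯4 sounds A4 A3 C#4.
Then write for Bb trumpet: it sounds a major second below written, so the part must be a major second above concert.
A4 → B4
A3 → B3
C#4 → D#4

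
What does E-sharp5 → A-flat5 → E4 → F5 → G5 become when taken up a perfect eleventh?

E#5: an eleventh up reaches A, and 17 semitones makes it A#6.
Ab5 up a perfect eleventh is Db7.
E4 up a perfect eleventh is A5.
A perfect eleventh up from F5 gives Bb6.
G5: an eleventh up reaches C, and 17 semitones makes it C7.

A#6 Db7 A5 Bb6 C7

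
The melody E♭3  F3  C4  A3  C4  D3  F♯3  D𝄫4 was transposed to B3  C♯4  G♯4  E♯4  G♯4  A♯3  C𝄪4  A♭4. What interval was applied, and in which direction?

up an augmented fifth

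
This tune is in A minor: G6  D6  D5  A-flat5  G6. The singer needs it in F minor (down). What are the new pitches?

Eb6 Bb5 Bb4 Fb5 Eb6

From A down to F is a major third; apply that to each pitch.
G6 to Eb6
D6 to Bb5
D5 to Bb4
Ab5 to Fb5
G6 to Eb6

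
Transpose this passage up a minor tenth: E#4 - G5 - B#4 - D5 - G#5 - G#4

G#5 Bb6 D#6 F6 B6 B5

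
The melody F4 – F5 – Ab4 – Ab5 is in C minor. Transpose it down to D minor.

G3 G4 Bb3 Bb4

C minor to D minor down is a minor seventh, so every note moves down by that interval.
F4 to G3
F5 to G4
Ab4 to Bb3
Ab5 to Bb4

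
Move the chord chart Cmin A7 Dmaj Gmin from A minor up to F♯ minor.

Amin F#7 Bmaj Emin

A minor up to F♯ minor is a major sixth; each chord root moves by that interval while the quality stays the same.
Cmin: root C up a major sixth → A, giving Amin.
A7: root A up a major sixth → F#, giving F#7.
Dmaj: root D up a major sixth → B, giving Bmaj.
Gmin: root G up a major sixth → E, giving Emin.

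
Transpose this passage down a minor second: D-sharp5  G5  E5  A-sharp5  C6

D#5 down a minor second is C##5.
G5 down a minor second is F#5.
A minor second down from E5 gives D#5.
A minor second down from A#5 gives G##5.
C6: a second down reaches B, and 1 semitone makes it B5.

C##5 F#5 D#5 G##5 B5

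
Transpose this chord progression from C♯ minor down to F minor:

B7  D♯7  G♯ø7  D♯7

C♯ minor down to F minor is an augmented fifth; each chord root moves by that interval while the quality stays the same.
B7: root B down an augmented fifth → Eb, giving Eb7.
D♯7: root D♯ down an augmented fifth → G, giving G7.
G♯ø7: root G♯ down an augmented fifth → C, giving Cø7.
D♯7: root D♯ down an augmented fifth → G, giving G7.

Eb7 G7 Cø7 G7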